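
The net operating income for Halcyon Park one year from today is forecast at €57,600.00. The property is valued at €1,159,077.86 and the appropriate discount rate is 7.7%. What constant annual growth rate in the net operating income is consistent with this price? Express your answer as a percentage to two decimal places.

2.73%

P = D₁/(r−g) ⇒ g = r − D₁/P = 0.077 − €57,600.00/€1,159,077.86 = 0.027305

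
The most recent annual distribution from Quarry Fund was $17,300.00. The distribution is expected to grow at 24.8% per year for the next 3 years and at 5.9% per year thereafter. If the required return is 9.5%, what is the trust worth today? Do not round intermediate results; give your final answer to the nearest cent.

$821228.39

D_1 = 21590.40000
D_2 = 26944.81920
D_3 = 33627.13436
Terminal value at year 3: TV = D_3×(1+g_2)/(r−g_2) = 35611.13529/0.036 = 989198.20247
P_0 = D_1/(1+r)^1 + D_2/(1+r)^2 + D_3/(1+r)^3 + TV/(1+r)^3
    = 19717.26027 + 22472.27472 + 25612.23640 + 753426.62067 = 821228.39207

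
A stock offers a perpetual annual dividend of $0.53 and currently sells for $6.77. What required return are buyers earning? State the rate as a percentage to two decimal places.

P = C/r ⇒ r = C/P = $0.53/$6.77 = 0.078287

7.83%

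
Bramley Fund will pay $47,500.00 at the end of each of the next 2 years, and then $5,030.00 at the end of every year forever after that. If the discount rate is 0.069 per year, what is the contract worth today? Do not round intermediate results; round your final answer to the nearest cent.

PV of 2-year annuity: $47,500.00 × [1 − (1+0.069)^−2] / 0.069 = 86000.04725
Perpetuity value at year 2: $5,030.00 / 0.069 = 72898.55072
PV of perpetuity: 72898.55072 / (1+0.069)^2 = 63791.59835
Total PV = 86000.04725 + 63791.59835 = 149791.64561

$149791.65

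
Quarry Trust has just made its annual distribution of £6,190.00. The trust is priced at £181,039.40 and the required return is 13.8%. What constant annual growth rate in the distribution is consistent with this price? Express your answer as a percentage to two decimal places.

10.04%

P = D₀(1+g)/(r−g) ⇒ P(r−g) = D₀(1+g) ⇒ g(P+D₀) = P·r − D₀
g = (P·r − D₀)/(P + D₀) = (£181,039.40×0.138 − £6,190.00) / (£181,039.40 + £6,190.00) = 0.100377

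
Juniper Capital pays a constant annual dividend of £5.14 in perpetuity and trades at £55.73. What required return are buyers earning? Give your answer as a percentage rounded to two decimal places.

9.22%

P = C/r ⇒ r = C/P = £5.14/£55.73 = 0.092230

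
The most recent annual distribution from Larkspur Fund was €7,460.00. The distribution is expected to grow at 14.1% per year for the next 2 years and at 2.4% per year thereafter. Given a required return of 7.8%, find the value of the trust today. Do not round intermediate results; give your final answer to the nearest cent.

€174734.98

D_1 = 8511.86000
D_2 = 9712.03226
Terminal value at year 2: TV = D_2×(1+g_2)/(r−g_2) = 9945.12103/0.054 = 184168.90804
P_0 = D_1/(1+r)^1 + D_2/(1+r)^2 + TV/(1+r)^2
    = 7895.97403 + 8357.42705 + 158481.57968 = 174734.98076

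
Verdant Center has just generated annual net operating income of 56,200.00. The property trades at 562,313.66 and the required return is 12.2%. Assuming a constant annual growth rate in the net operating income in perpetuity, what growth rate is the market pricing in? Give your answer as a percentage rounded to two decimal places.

2.01%

P = D₀(1+g)/(r−g) ⇒ P(r−g) = D₀(1+g) ⇒ g(P+D₀) = P·r − D₀
g = (P·r − D₀)/(P + D₀) = (562,313.66×0.122 − 56,200.00) / (562,313.66 + 56,200.00) = 0.020052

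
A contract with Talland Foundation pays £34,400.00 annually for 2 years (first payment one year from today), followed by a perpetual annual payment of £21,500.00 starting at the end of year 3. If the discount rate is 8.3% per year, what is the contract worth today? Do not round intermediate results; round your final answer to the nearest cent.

£281945.99

PV of 2-year annuity: £34,400.00 × [1 − (1+0.083)^−2] / 0.083 = 61092.90820
Perpetuity value at year 2: £21,500.00 / 0.083 = 259036.14458
PV of perpetuity: 259036.14458 / (1+0.083)^2 = 220853.07696
Total PV = 61092.90820 + 220853.07696 = 281945.98515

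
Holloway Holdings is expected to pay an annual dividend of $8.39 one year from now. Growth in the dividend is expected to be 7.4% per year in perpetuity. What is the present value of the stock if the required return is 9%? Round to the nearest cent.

Growing perpetuity: P = D₁ / (r − g) = $8.3900 / (0.09 − 0.074) = $524.38

$524.38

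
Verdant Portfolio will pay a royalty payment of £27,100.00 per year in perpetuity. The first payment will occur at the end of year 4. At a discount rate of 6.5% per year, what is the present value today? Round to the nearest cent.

Value at end of year 3: C / r = £27,100.00 / 0.065 = £416,923.0769
Discount to today: PV = £416,923.0769 / (1 + 0.065)^3 = £416,923.0769 / 1.207950 = £345,149.39

£345149.39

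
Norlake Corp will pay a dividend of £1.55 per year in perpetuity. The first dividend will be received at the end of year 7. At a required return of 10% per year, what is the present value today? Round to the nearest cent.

£8.75

Value at end of year 6: C / r = £1.55 / 0.1 = £15.5000
Discount to today: PV = £15.5000 / (1 + 0.1)^6 = £15.5000 / 1.771561 = £8.75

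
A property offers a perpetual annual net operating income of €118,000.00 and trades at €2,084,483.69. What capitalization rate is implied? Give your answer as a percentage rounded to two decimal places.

5.66%

P = C/r ⇒ r = C/P = €118,000.00/€2,084,483.69 = 0.056609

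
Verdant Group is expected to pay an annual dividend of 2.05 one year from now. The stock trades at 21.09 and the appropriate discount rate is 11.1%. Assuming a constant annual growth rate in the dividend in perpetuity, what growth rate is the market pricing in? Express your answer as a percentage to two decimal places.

1.38%

P = D₁/(r−g) ⇒ g = r − D₁/P = 0.111 − 2.05/21.09 = 0.013798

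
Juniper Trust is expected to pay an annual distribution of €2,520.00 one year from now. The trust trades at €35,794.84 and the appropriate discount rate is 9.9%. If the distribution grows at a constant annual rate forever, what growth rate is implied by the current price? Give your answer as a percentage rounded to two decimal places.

2.86%

P = D₁/(r−g) ⇒ g = r − D₁/P = 0.099 − €2,520.00/€35,794.84 = 0.028599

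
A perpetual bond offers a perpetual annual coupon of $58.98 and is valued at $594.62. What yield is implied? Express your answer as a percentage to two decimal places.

P = C/r ⇒ r = C/P = $58.98/$594.62 = 0.099189

9.92%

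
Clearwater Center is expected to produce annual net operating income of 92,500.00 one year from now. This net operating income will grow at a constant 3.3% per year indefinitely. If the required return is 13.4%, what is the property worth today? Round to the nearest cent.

915841.58

Growing perpetuity: P = D₁ / (r − g) = 92,500.0000 / (0.134 − 0.033) = 915,841.58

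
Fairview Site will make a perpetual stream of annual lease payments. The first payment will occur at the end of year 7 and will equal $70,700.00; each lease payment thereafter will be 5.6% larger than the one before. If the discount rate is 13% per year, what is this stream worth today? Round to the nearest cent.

Value at end of year 6: C₁ / (r − g) = $70,700.00 / (0.13 − 0.056) = $955,405.4054
Discount to today: PV = $955,405.4054 / (1 + 0.13)^6 = $955,405.4054 / 2.081952 = $458,898.92

$458898.92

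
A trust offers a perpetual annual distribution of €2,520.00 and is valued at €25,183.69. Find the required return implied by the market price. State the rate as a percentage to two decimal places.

10.01%

P = C/r ⇒ r = C/P = €2,520.00/€25,183.69 = 0.100065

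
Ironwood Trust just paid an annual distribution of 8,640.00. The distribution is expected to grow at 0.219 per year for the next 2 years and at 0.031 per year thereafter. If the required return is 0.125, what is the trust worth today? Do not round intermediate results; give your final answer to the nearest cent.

D_1 = 10532.16000
D_2 = 12838.70304
Terminal value at year 2: TV = D_2×(1+g_2)/(r−g_2) = 13236.70283/0.094 = 140815.98760
P_0 = D_1/(1+r)^1 + D_2/(1+r)^2 + TV/(1+r)^2
    = 9361.92000 + 10144.16043 + 111262.01489 = 130768.09532

130768.10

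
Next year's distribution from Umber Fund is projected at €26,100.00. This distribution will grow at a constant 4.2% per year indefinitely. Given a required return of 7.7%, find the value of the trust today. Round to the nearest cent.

Growing perpetuity: P = D₁ / (r − g) = €26,100.0000 / (0.077 − 0.042) = €745,714.29

€745714.29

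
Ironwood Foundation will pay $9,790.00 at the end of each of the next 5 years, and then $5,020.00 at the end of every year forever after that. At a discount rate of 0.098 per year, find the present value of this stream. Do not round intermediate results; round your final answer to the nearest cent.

$69399.31

PV of 5-year annuity: $9,790.00 × [1 − (1+0.098)^−5] / 0.098 = 37302.19936
Perpetuity value at year 5: $5,020.00 / 0.098 = 51224.48980
PV of perpetuity: 51224.48980 / (1+0.098)^5 = 32097.11076
Total PV = 37302.19936 + 32097.11076 = 69399.31012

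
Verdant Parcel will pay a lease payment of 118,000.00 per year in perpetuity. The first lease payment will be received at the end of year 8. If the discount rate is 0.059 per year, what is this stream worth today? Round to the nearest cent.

1338931.24

Value at end of year 7: C / r = 118,000.00 / 0.059 = 2,000,000.0000
Discount to today: PV = 2,000,000.0000 / (1 + 0.059)^7 = 2,000,000.0000 / 1.493729 = 1,338,931.24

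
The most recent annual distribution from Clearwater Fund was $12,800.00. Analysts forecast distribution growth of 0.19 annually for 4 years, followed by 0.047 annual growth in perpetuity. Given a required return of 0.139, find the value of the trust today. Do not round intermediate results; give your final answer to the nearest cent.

D_1 = 15232.00000
D_2 = 18126.08000
D_3 = 21570.03520
D_4 = 25668.34189
Terminal value at year 4: TV = D_4×(1+g_2)/(r−g_2) = 26874.75396/0.092 = 292116.89083
P_0 = D_1/(1+r)^1 + D_2/(1+r)^2 + D_3/(1+r)^3 + D_4/(1+r)^4 + TV/(1+r)^4
    = 13373.13433 + 13971.93139 + 14597.54026 + 15251.16146 + 173564.84837 = 230758.61580

$230758.62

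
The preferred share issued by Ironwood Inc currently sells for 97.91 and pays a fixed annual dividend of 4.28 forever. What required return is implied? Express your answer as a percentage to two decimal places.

4.37%

P = C/r ⇒ r = C/P = 4.28/97.91 = 0.043714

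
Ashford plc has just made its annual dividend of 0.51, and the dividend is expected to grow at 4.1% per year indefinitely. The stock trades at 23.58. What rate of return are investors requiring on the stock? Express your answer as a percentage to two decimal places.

6.35%

D₁ = 0.51 × 1.041 = 0.5309
P = D₁/(r − g) ⇒ r = D₁/P + g = 0.5309/23.58 + 0.041 = 0.022515 + 0.041 = 0.063515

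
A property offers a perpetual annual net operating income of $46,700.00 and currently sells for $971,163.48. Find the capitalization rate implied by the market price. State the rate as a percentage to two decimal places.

4.81%

P = C/r ⇒ r = C/P = $46,700.00/$971,163.48 = 0.048087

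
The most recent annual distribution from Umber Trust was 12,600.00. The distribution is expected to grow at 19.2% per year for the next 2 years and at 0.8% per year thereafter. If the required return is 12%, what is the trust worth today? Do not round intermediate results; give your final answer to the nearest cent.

D_1 = 15019.20000
D_2 = 17902.88640
Terminal value at year 2: TV = D_2×(1+g_2)/(r−g_2) = 18046.10949/0.112 = 161125.97760
P_0 = D_1/(1+r)^1 + D_2/(1+r)^2 + TV/(1+r)^2
    = 13410.00000 + 14272.07143 + 128448.64286 = 156130.71429

156130.71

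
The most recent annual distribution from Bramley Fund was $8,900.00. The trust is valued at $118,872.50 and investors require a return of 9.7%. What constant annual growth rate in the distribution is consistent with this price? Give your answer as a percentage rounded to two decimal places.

P = D₀(1+g)/(r−g) ⇒ P(r−g) = D₀(1+g) ⇒ g(P+D₀) = P·r − D₀
g = (P·r − D₀)/(P + D₀) = ($118,872.50×0.097 − $8,900.00) / ($118,872.50 + $8,900.00) = 0.020588

2.06%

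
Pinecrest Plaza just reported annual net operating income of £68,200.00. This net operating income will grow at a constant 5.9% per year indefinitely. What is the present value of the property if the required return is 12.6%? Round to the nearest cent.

£1077967.16

D₁ = D₀ × (1 + g) = £68,200.00 × 1.059 = £72,223.8000
Growing perpetuity: P = D₁ / (r − g) = £72,223.8000 / (0.126 − 0.059) = £1,077,967.16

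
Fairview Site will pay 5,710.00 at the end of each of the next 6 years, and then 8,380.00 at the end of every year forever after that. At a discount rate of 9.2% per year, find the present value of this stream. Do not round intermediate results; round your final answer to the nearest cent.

PV of 6-year annuity: 5,710.00 × [1 − (1+0.092)^−6] / 0.092 = 25462.57400
Perpetuity value at year 6: 8,380.00 / 0.092 = 91086.95652
PV of perpetuity: 91086.95652 / (1+0.092)^6 = 53718.06509
Total PV = 25462.57400 + 53718.06509 = 79180.63908

79180.64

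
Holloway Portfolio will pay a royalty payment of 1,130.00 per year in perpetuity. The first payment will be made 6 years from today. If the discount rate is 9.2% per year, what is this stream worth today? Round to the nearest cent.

Value at end of year 5: C / r = 1,130.00 / 0.092 = 12,282.6087
Discount to today: PV = 12,282.6087 / (1 + 0.092)^5 = 12,282.6087 / 1.552792 = 7,910.02

7910.02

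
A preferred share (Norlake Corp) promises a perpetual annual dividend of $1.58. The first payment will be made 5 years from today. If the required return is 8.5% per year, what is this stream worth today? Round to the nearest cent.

$13.41

Value at end of year 4: C / r = $1.58 / 0.085 = $18.5882
Discount to today: PV = $18.5882 / (1 + 0.085)^4 = $18.5882 / 1.385859 = $13.41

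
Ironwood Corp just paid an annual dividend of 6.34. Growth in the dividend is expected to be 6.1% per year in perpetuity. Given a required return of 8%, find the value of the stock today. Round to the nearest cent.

D₁ = D₀ × (1 + g) = 6.34 × 1.061 = 6.7267
Growing perpetuity: P = D₁ / (r − g) = 6.7267 / (0.08 − 0.061) = 354.04

354.04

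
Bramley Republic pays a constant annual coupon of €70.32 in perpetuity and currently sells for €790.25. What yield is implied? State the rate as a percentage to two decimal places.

8.90%

P = C/r ⇒ r = C/P = €70.32/€790.25 = 0.088984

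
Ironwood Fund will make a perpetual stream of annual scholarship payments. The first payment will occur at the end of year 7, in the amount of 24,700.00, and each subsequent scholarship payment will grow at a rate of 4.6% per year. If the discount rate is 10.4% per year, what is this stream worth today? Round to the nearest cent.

235209.32

Value at end of year 6: C₁ / (r − g) = 24,700.00 / (0.104 − 0.046) = 425,862.0690
Discount to today: PV = 425,862.0690 / (1 + 0.104)^6 = 425,862.0690 / 1.810566 = 235,209.32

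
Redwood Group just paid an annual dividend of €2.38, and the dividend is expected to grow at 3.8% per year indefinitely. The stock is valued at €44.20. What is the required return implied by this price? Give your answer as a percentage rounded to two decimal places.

D₁ = €2.38 × 1.038 = €2.4704
P = D₁/(r − g) ⇒ r = D₁/P + g = €2.4704/€44.20 + 0.038 = 0.055892 + 0.038 = 0.093892

9.39%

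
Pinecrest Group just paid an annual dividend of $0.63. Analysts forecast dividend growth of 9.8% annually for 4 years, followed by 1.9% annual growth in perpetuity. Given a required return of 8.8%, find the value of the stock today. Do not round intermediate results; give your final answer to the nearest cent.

$12.23

D_1 = 0.69174
D_2 = 0.75953
D_3 = 0.83396
D_4 = 0.91569
Terminal value at year 4: TV = D_4×(1+g_2)/(r−g_2) = 0.93309/0.069 = 13.52306
P_0 = D_1/(1+r)^1 + D_2/(1+r)^2 + D_3/(1+r)^3 + D_4/(1+r)^4 + TV/(1+r)^4
    = 0.63579 + 0.64163 + 0.64753 + 0.65348 + 9.65071 = 12.22915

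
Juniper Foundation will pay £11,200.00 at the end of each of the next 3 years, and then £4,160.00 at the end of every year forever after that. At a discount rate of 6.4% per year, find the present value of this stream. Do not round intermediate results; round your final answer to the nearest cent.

PV of 3-year annuity: £11,200.00 × [1 − (1+0.064)^−3] / 0.064 = 29717.54674
Perpetuity value at year 3: £4,160.00 / 0.064 = 65000.00000
PV of perpetuity: 65000.00000 / (1+0.064)^3 = 53962.05407
Total PV = 29717.54674 + 53962.05407 = 83679.60081

£83679.60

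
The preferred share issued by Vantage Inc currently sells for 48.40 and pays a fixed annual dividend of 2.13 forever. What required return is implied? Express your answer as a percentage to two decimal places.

P = C/r ⇒ r = C/P = 2.13/48.40 = 0.044008

4.40%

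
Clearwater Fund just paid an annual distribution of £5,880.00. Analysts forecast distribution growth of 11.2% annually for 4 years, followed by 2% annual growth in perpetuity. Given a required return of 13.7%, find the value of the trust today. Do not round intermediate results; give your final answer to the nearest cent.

£69154.82

D_1 = 6538.56000
D_2 = 7270.87872
D_3 = 8085.21714
D_4 = 8990.76146
Terminal value at year 4: TV = D_4×(1+g_2)/(r−g_2) = 9170.57669/0.117 = 78380.99731
P_0 = D_1/(1+r)^1 + D_2/(1+r)^2 + D_3/(1+r)^3 + D_4/(1+r)^4 + TV/(1+r)^4
    = 5750.71240 + 5624.26754 + 5500.60290 + 5379.65737 + 46899.57707 = 69154.81728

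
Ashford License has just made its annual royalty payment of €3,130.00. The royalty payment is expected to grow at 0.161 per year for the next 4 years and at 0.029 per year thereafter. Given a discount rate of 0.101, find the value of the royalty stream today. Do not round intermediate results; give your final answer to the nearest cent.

€69631.64

D_1 = 3633.93000
D_2 = 4218.99273
D_3 = 4898.25056
D_4 = 5686.86890
Terminal value at year 4: TV = D_4×(1+g_2)/(r−g_2) = 5851.78810/0.072 = 81274.83469
P_0 = D_1/(1+r)^1 + D_2/(1+r)^2 + D_3/(1+r)^3 + D_4/(1+r)^4 + TV/(1+r)^4
    = 3300.57221 + 3480.43990 + 3670.10965 + 3870.11563 + 55310.40251 = 69631.63990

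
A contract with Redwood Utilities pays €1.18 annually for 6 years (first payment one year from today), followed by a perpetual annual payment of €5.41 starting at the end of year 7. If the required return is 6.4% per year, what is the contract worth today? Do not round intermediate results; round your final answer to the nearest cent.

PV of 6-year annuity: €1.18 × [1 − (1+0.064)^−6] / 0.064 = 5.73023
Perpetuity value at year 6: €5.41 / 0.064 = 84.53125
PV of perpetuity: 84.53125 / (1+0.064)^6 = 58.25960
Total PV = 5.73023 + 58.25960 = 63.98983

€63.99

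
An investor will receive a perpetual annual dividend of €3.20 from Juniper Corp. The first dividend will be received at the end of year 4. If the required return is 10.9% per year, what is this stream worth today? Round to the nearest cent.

Value at end of year 3: C / r = €3.20 / 0.109 = €29.3578
Discount to today: PV = €29.3578 / (1 + 0.109)^3 = €29.3578 / 1.363938 = €21.52

€21.52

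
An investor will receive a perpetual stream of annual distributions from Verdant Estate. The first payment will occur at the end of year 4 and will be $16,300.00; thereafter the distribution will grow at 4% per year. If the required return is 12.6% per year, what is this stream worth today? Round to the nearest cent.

$132762.06

Value at end of year 3: C₁ / (r − g) = $16,300.00 / (0.126 − 0.04) = $189,534.8837
Discount to today: PV = $189,534.8837 / (1 + 0.126)^3 = $189,534.8837 / 1.427628 = $132,762.06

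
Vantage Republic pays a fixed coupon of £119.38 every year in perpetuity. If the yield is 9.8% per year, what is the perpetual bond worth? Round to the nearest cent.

Level perpetuity: PV = C / r = £119.38 / 0.098 = £1,218.16

£1218.16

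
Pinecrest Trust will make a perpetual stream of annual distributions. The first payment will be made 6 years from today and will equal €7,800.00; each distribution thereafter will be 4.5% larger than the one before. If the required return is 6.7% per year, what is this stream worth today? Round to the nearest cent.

€256359.74

Value at end of year 5: C₁ / (r − g) = €7,800.00 / (0.067 − 0.045) = €354,545.4545
Discount to today: PV = €354,545.4545 / (1 + 0.067)^5 = €354,545.4545 / 1.383000 = €256,359.74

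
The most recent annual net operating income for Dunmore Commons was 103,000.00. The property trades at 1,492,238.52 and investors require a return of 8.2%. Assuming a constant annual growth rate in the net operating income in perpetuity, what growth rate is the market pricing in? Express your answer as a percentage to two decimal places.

P = D₀(1+g)/(r−g) ⇒ P(r−g) = D₀(1+g) ⇒ g(P+D₀) = P·r − D₀
g = (P·r − D₀)/(P + D₀) = (1,492,238.52×0.082 − 103,000.00) / (1,492,238.52 + 103,000.00) = 0.012138

1.21%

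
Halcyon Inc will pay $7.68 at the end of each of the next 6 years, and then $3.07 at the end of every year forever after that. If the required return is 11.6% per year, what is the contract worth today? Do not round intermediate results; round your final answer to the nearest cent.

$45.64

PV of 6-year annuity: $7.68 × [1 − (1+0.116)^−6] / 0.116 = 31.93658
Perpetuity value at year 6: $3.07 / 0.116 = 26.46552
PV of perpetuity: 26.46552 / (1+0.116)^6 = 13.69920
Total PV = 31.93658 + 13.69920 = 45.63578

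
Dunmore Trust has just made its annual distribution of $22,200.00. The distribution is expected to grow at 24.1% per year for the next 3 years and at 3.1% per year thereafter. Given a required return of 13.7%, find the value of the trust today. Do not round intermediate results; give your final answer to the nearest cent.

$360306.48

D_1 = 27550.20000
D_2 = 34189.79820
D_3 = 42429.53957
Terminal value at year 3: TV = D_3×(1+g_2)/(r−g_2) = 43744.85529/0.106 = 412687.31408
P_0 = D_1/(1+r)^1 + D_2/(1+r)^2 + D_3/(1+r)^3 + TV/(1+r)^3
    = 24230.60686 + 26446.95085 + 28866.02111 + 280762.90343 = 360306.48225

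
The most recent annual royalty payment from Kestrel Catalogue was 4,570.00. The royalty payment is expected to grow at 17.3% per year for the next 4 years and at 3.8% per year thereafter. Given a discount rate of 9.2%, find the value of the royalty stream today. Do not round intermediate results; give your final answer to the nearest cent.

D_1 = 5360.61000
D_2 = 6287.99553
D_3 = 7375.81876
D_4 = 8651.83540
Terminal value at year 4: TV = D_4×(1+g_2)/(r−g_2) = 8980.60515/0.054 = 166307.50272
P_0 = D_1/(1+r)^1 + D_2/(1+r)^2 + D_3/(1+r)^3 + D_4/(1+r)^4 + TV/(1+r)^4
    = 4908.98352 + 5273.11141 + 5664.24880 + 6084.39912 + 116955.67203 = 138886.41488

138886.41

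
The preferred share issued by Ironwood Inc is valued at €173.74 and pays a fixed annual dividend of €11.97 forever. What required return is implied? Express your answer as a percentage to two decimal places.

P = C/r ⇒ r = C/P = €11.97/€173.74 = 0.068896

6.89%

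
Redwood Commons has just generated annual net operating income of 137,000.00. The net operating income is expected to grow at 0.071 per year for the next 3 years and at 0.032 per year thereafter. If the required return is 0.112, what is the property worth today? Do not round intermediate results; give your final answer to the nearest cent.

1960365.83

D_1 = 146727.00000
D_2 = 157144.61700
D_3 = 168301.88481
Terminal value at year 3: TV = D_3×(1+g_2)/(r−g_2) = 173687.54512/0.08 = 2171094.31401
P_0 = D_1/(1+r)^1 + D_2/(1+r)^2 + D_3/(1+r)^3 + TV/(1+r)^3
    = 131948.74101 + 127083.72448 + 122398.08356 + 1578935.27788 = 1960365.82692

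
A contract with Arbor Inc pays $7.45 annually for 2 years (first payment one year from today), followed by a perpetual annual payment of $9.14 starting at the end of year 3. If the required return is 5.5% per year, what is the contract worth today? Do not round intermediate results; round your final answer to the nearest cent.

PV of 2-year annuity: $7.45 × [1 − (1+0.055)^−2] / 0.055 = 13.75508
Perpetuity value at year 2: $9.14 / 0.055 = 166.18182
PV of perpetuity: 166.18182 / (1+0.055)^2 = 149.30646
Total PV = 13.75508 + 149.30646 = 163.06154

$163.06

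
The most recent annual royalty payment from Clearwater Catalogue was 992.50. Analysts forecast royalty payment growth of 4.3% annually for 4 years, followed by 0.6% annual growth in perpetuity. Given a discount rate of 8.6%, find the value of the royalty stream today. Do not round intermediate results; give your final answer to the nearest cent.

D_1 = 1035.17750
D_2 = 1079.69013
D_3 = 1126.11681
D_4 = 1174.53983
Terminal value at year 4: TV = D_4×(1+g_2)/(r−g_2) = 1181.58707/0.08 = 14769.83837
P_0 = D_1/(1+r)^1 + D_2/(1+r)^2 + D_3/(1+r)^3 + D_4/(1+r)^4 + TV/(1+r)^4
    = 953.20212 + 915.46023 + 879.21272 + 844.40043 + 10618.33546 = 14210.61097

14210.61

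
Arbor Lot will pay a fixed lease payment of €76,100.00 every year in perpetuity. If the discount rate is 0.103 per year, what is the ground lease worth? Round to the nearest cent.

Level perpetuity: PV = C / r = €76,100.00 / 0.103 = €738,834.95

€738834.95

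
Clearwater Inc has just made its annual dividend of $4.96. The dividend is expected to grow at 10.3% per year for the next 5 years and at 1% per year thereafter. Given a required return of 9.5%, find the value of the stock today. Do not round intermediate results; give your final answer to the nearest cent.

D_1 = 5.47088
D_2 = 6.03438
D_3 = 6.65592
D_4 = 7.34148
D_5 = 8.09765
Terminal value at year 5: TV = D_5×(1+g_2)/(r−g_2) = 8.17863/0.085 = 96.21919
P_0 = D_1/(1+r)^1 + D_2/(1+r)^2 + D_3/(1+r)^3 + D_4/(1+r)^4 + D_5/(1+r)^5 + TV/(1+r)^5
    = 4.99624 + 5.03274 + 5.06951 + 5.10655 + 5.14385 + 61.12109 = 86.46998

$86.47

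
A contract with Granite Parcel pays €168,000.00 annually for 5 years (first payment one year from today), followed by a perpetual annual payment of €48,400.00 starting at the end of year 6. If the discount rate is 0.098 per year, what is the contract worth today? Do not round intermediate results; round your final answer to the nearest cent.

€949581.64

PV of 5-year annuity: €168,000.00 × [1 − (1+0.098)^−5] / 0.098 = 640119.45781
Perpetuity value at year 5: €48,400.00 / 0.098 = 493877.55102
PV of perpetuity: 493877.55102 / (1+0.098)^5 = 309462.18341
Total PV = 640119.45781 + 309462.18341 = 949581.64122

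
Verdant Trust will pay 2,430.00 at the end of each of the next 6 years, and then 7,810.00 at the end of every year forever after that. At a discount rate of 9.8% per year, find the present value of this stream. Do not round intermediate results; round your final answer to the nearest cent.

PV of 6-year annuity: 2,430.00 × [1 − (1+0.098)^−6] / 0.098 = 10645.60176
Perpetuity value at year 6: 7,810.00 / 0.098 = 79693.87755
PV of perpetuity: 79693.87755 / (1+0.098)^6 = 45479.00112
Total PV = 10645.60176 + 45479.00112 = 56124.60288

56124.60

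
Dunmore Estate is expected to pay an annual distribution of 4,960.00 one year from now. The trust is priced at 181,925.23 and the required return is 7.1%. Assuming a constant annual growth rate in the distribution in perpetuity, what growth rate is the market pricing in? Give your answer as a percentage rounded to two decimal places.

P = D₁/(r−g) ⇒ g = r − D₁/P = 0.071 − 4,960.00/181,925.23 = 0.043736

4.37%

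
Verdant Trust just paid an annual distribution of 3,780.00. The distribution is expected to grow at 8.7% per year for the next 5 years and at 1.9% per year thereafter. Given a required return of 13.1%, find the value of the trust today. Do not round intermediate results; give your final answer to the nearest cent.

45007.48

D_1 = 4108.86000
D_2 = 4466.33082
D_3 = 4854.90160
D_4 = 5277.27804
D_5 = 5736.40123
Terminal value at year 5: TV = D_5×(1+g_2)/(r−g_2) = 5845.39285/0.112 = 52191.00762
P_0 = D_1/(1+r)^1 + D_2/(1+r)^2 + D_3/(1+r)^3 + D_4/(1+r)^4 + D_5/(1+r)^5 + TV/(1+r)^5
    = 3632.94430 + 3491.60959 + 3355.77332 + 3225.22158 + 3099.74876 + 28202.17850 = 45007.47605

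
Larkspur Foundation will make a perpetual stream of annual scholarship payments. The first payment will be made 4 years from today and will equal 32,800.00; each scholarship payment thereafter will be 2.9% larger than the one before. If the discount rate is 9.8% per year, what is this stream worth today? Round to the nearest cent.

359101.92

Value at end of year 3: C₁ / (r − g) = 32,800.00 / (0.098 − 0.029) = 475,362.3188
Discount to today: PV = 475,362.3188 / (1 + 0.098)^3 = 475,362.3188 / 1.323753 = 359,101.92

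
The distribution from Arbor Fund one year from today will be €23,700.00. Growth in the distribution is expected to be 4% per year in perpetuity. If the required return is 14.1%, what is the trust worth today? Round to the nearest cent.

Growing perpetuity: P = D₁ / (r − g) = €23,700.0000 / (0.141 − 0.04) = €234,653.47

€234653.47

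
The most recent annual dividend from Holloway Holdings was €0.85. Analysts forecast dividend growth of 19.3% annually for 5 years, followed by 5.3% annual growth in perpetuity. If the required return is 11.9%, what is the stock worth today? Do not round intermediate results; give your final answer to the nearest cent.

€23.85

D_1 = 1.01405
D_2 = 1.20976
D_3 = 1.44325
D_4 = 1.72179
D_5 = 2.05410
Terminal value at year 5: TV = D_5×(1+g_2)/(r−g_2) = 2.16297/0.066 = 32.77220
P_0 = D_1/(1+r)^1 + D_2/(1+r)^2 + D_3/(1+r)^3 + D_4/(1+r)^4 + D_5/(1+r)^5 + TV/(1+r)^5
    = 0.90621 + 0.96614 + 1.03003 + 1.09815 + 1.17077 + 18.67907 = 23.85036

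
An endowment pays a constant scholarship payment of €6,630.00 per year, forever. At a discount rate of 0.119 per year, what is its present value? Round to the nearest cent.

Level perpetuity: PV = C / r = €6,630.00 / 0.119 = €55,714.29

€55714.29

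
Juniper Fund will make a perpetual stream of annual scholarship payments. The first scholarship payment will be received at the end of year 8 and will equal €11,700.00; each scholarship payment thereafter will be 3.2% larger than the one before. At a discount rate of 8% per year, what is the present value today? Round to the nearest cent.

€142225.78

Value at end of year 7: C₁ / (r − g) = €11,700.00 / (0.08 − 0.032) = €243,750.0000
Discount to today: PV = €243,750.0000 / (1 + 0.08)^7 = €243,750.0000 / 1.713824 = €142,225.78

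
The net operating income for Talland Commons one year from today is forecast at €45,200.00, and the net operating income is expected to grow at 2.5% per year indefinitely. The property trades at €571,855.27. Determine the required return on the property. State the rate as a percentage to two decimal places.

P = D₁/(r − g) ⇒ r = D₁/P + g = €45,200.0000/€571,855.27 + 0.025 = 0.079041 + 0.025 = 0.104041

10.40%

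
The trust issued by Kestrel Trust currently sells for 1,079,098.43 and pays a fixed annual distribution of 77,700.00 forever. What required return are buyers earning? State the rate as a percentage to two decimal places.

P = C/r ⇒ r = C/P = 77,700.00/1,079,098.43 = 0.072005

7.20%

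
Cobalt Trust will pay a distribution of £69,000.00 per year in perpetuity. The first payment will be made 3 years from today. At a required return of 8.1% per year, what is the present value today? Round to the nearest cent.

£728975.08

Value at end of year 2: C / r = £69,000.00 / 0.081 = £851,851.8519
Discount to today: PV = £851,851.8519 / (1 + 0.081)^2 = £851,851.8519 / 1.168561 = £728,975.08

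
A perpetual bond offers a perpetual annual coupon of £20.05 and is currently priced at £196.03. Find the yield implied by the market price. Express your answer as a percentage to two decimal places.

P = C/r ⇒ r = C/P = £20.05/£196.03 = 0.102280

10.23%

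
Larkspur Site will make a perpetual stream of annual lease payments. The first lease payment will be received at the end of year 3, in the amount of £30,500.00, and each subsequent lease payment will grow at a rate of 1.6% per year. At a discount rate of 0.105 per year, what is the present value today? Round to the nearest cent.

£280663.07

Value at end of year 2: C₁ / (r − g) = £30,500.00 / (0.105 − 0.016) = £342,696.6292
Discount to today: PV = £342,696.6292 / (1 + 0.105)^2 = £342,696.6292 / 1.221025 = £280,663.07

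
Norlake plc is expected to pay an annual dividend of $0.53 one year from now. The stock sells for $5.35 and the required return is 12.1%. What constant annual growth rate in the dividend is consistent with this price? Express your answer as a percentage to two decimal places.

P = D₁/(r−g) ⇒ g = r − D₁/P = 0.121 − $0.53/$5.35 = 0.021935

2.19%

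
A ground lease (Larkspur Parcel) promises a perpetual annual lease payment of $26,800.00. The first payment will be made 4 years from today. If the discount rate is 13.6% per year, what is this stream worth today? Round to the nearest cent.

Value at end of year 3: C / r = $26,800.00 / 0.136 = $197,058.8235
Discount to today: PV = $197,058.8235 / (1 + 0.136)^3 = $197,058.8235 / 1.466003 = $134,419.07

$134419.07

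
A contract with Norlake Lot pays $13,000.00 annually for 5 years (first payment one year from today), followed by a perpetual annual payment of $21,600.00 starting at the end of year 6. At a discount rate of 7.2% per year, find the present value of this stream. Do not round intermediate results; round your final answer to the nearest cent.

$264926.33

PV of 5-year annuity: $13,000.00 × [1 − (1+0.072)^−5] / 0.072 = 53018.34058
Perpetuity value at year 5: $21,600.00 / 0.072 = 300000.00000
PV of perpetuity: 300000.00000 / (1+0.072)^5 = 211907.98796
Total PV = 53018.34058 + 211907.98796 = 264926.32854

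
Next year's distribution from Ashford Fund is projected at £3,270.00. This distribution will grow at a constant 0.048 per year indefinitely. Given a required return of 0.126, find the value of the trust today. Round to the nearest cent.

£41923.08

Growing perpetuity: P = D₁ / (r − g) = £3,270.0000 / (0.126 − 0.048) = £41,923.08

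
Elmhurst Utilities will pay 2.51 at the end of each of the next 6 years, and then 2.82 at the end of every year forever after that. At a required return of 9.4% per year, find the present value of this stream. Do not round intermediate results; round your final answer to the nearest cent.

28.63

PV of 6-year annuity: 2.51 × [1 − (1+0.094)^−6] / 0.094 = 11.12663
Perpetuity value at year 6: 2.82 / 0.094 = 30.00000
PV of perpetuity: 30.00000 / (1+0.094)^6 = 17.49916
Total PV = 11.12663 + 17.49916 = 28.62579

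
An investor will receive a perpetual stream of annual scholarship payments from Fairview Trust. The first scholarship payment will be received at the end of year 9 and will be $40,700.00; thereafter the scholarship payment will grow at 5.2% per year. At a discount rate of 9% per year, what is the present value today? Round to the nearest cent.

$537525.20

Value at end of year 8: C₁ / (r − g) = $40,700.00 / (0.09 − 0.052) = $1,071,052.6316
Discount to today: PV = $1,071,052.6316 / (1 + 0.09)^8 = $1,071,052.6316 / 1.992563 = $537,525.20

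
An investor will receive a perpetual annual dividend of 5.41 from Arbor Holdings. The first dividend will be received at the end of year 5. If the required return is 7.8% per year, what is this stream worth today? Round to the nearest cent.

51.36

Value at end of year 4: C / r = 5.41 / 0.078 = 69.3590
Discount to today: PV = 69.3590 / (1 + 0.078)^4 = 69.3590 / 1.350439 = 51.36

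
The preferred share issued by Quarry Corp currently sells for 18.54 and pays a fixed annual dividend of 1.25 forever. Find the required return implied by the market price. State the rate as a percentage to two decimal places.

6.74%

P = C/r ⇒ r = C/P = 1.25/18.54 = 0.067422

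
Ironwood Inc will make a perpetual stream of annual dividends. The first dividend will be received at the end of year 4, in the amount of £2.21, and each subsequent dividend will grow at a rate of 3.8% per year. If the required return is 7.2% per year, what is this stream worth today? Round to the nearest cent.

£52.76

Value at end of year 3: C₁ / (r − g) = £2.21 / (0.072 − 0.038) = £65.0000
Discount to today: PV = £65.0000 / (1 + 0.072)^3 = £65.0000 / 1.231925 = £52.76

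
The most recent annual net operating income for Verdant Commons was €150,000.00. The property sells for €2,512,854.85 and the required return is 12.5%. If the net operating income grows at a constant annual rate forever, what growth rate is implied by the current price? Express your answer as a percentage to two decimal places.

P = D₀(1+g)/(r−g) ⇒ P(r−g) = D₀(1+g) ⇒ g(P+D₀) = P·r − D₀
g = (P·r − D₀)/(P + D₀) = (€2,512,854.85×0.125 − €150,000.00) / (€2,512,854.85 + €150,000.00) = 0.061628

6.16%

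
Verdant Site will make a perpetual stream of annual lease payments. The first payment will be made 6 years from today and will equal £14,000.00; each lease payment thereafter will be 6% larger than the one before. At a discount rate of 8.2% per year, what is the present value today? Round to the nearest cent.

£429110.41

Value at end of year 5: C₁ / (r − g) = £14,000.00 / (0.082 − 0.06) = £636,363.6364
Discount to today: PV = £636,363.6364 / (1 + 0.082)^5 = £636,363.6364 / 1.482983 = £429,110.41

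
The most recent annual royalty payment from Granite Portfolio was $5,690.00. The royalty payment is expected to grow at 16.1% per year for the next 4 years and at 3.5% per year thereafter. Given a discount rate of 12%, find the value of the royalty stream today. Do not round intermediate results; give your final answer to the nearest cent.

$104920.69

D_1 = 6606.09000
D_2 = 7669.67049
D_3 = 8904.48744
D_4 = 10338.10992
Terminal value at year 4: TV = D_4×(1+g_2)/(r−g_2) = 10699.94376/0.085 = 125881.69134
P_0 = D_1/(1+r)^1 + D_2/(1+r)^2 + D_3/(1+r)^3 + D_4/(1+r)^4 + TV/(1+r)^4
    = 5898.29464 + 6114.21436 + 6338.03828 + 6570.05575 + 80000.09058 = 104920.69361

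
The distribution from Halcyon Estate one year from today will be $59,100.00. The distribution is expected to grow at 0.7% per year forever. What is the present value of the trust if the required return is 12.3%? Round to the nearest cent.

Growing perpetuity: P = D₁ / (r − g) = $59,100.0000 / (0.123 − 0.007) = $509,482.76

$509482.76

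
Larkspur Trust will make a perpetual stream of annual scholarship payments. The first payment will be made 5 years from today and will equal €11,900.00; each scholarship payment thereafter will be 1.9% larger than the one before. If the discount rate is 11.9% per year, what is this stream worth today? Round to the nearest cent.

Value at end of year 4: C₁ / (r − g) = €11,900.00 / (0.119 − 0.019) = €119,000.0000
Discount to today: PV = €119,000.0000 / (1 + 0.119)^4 = €119,000.0000 / 1.567907 = €75,897.35

€75897.35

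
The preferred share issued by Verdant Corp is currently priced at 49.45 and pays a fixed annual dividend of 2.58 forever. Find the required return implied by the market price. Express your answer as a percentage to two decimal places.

5.22%

P = C/r ⇒ r = C/P = 2.58/49.45 = 0.052174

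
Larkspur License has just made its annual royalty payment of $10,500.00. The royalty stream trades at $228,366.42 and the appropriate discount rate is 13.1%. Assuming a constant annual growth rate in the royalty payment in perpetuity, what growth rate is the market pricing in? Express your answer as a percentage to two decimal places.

8.13%

P = D₀(1+g)/(r−g) ⇒ P(r−g) = D₀(1+g) ⇒ g(P+D₀) = P·r − D₀
g = (P·r − D₀)/(P + D₀) = ($228,366.42×0.131 − $10,500.00) / ($228,366.42 + $10,500.00) = 0.081284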